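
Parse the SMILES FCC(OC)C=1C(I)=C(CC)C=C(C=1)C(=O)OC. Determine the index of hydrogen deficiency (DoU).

5

Degree of unsaturation = (number of rings) + (number of π bonds).
Ring closures in the SMILES: 1.
π bonds: 4 double bonds (each 1 DoU) → 4 DoU from unsaturation.
Total DoU = 1 + 4 = 5.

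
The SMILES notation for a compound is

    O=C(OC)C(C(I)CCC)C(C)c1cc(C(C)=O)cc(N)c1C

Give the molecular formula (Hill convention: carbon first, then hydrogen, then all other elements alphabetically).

C18H26INO3

Walk through each heavy atom and fill implicit hydrogens from standard valence (C 4, N 3, O 2, S 2, halogen 1); for lowercase aromatic atoms, an aromatic c carries 1 H when it has two neighbours and 0 H with three, and aromatic n carries 0 H:
  atom 1: O, bond orders sum to 2 (valence 2) → 0 H
  atom 2: C, bond orders sum to 4 (valence 4) → 0 H
  atom 3: O, bond orders sum to 2 (valence 2) → 0 H
  atom 4: C, bond orders sum to 1 (valence 4) → 3 H
  atom 5: C, bond orders sum to 3 (valence 4) → 1 H
  atom 6: C, bond orders sum to 3 (valence 4) → 1 H
  atom 7: I (halogen, monovalent) → 0 H
  atom 8: C, bond orders sum to 2 (valence 4) → 2 H
  atom 9: C, bond orders sum to 2 (valence 4) → 2 H
  atom 10: C, bond orders sum to 1 (valence 4) → 3 H
  atom 11: C, bond orders sum to 3 (valence 4) → 1 H
  atom 12: C, bond orders sum to 1 (valence 4) → 3 H
  atom 13: aromatic c, 3 neighbours → 0 H
  atom 14: aromatic c, 2 neighbours → 1 H
  atom 15: aromatic c, 3 neighbours → 0 H
  atom 16: C, bond orders sum to 4 (valence 4) → 0 H
  atom 17: C, bond orders sum to 1 (valence 4) → 3 H
  atom 18: O, bond orders sum to 2 (valence 2) → 0 H
  atom 19: aromatic c, 2 neighbours → 1 H
  atom 20: aromatic c, 3 neighbours → 0 H
  atom 21: N, bond orders sum to 1 (valence 3) → 2 H
  atom 22: aromatic c, 3 neighbours → 0 H
  atom 23: C, bond orders sum to 1 (valence 4) → 3 H
Totals → C:18, H:26, I:1, N:1, O:3.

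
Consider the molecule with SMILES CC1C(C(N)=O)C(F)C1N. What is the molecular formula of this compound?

Walk through each heavy atom and fill implicit hydrogens from standard valence (C 4, N 3, O 2, S 2, halogen 1):
  atom 1: C, bond orders sum to 1 (valence 4) → 3 H
  atom 2: C, bond orders sum to 3 (valence 4) → 1 H
  atom 3: C, bond orders sum to 3 (valence 4) → 1 H
  atom 4: C, bond orders sum to 4 (valence 4) → 0 H
  atom 5: N, bond orders sum to 1 (valence 3) → 2 H
  atom 6: O, bond orders sum to 2 (valence 2) → 0 H
  atom 7: C, bond orders sum to 3 (valence 4) → 1 H
  atom 8: F (halogen, monovalent) → 0 H
  atom 9: C, bond orders sum to 3 (valence 4) → 1 H
  atom 10: N, bond orders sum to 1 (valence 3) → 2 H
Totals → C:6, H:11, F:1, N:2, O:1.
In Hill order: C6H11FN2O.

C6H11FN2O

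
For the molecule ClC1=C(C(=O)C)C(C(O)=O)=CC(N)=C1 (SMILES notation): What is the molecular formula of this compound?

C9H8ClNO3

Walk through each heavy atom and fill implicit hydrogens from standard valence (C 4, N 3, O 2, S 2, halogen 1):
  atom 1: Cl (halogen, monovalent) → 0 H
  atom 2: C, bond orders sum to 4 (valence 4) → 0 H
  atom 3: C, bond orders sum to 4 (valence 4) → 0 H
  atom 4: C, bond orders sum to 4 (valence 4) → 0 H
  atom 5: O, bond orders sum to 2 (valence 2) → 0 H
  atom 6: C, bond orders sum to 1 (valence 4) → 3 H
  atom 7: C, bond orders sum to 4 (valence 4) → 0 H
  atom 8: C, bond orders sum to 4 (valence 4) → 0 H
  atom 9: O, bond orders sum to 1 (valence 2) → 1 H
  atom 10: O, bond orders sum to 2 (valence 2) → 0 H
  atom 11: C, bond orders sum to 3 (valence 4) → 1 H
  atom 12: C, bond orders sum to 4 (valence 4) → 0 H
  atom 13: N, bond orders sum to 1 (valence 3) → 2 H
  atom 14: C, bond orders sum to 3 (valence 4) → 1 H
Totals → C:9, H:8, Cl:1, N:1, O:3.
In Hill order: C9H8ClNO3.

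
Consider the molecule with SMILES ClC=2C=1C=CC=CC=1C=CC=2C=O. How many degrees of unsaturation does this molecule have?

Molecular formula: C11H7ClO.
DoU = (2C + 2 + N − H − X) / 2, where X is the halogen count and O/S are ignored.
    = (2·11 + 2 + 0 − 7 − 1) / 2 = 16 / 2 = 8.

8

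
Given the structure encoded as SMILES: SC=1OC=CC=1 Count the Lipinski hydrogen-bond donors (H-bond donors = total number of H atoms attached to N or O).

0

Donors: find every N or O and count the H atoms it carries.
  atom 3 (O): bond orders sum to 2 → 0 H
Lipinski HBD = 0.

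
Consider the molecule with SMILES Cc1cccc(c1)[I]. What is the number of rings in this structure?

In SMILES, each pair of matching ring-closure digits denotes one ring-closing bond; the number of such bonds equals the number of independent rings.
Ring-closure bonds here: 1.

1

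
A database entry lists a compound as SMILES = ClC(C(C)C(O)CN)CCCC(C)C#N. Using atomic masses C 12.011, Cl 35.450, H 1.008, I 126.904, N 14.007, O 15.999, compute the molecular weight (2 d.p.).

First, the molecular formula is C11H21ClN2O (counting implicit H from valence).
  C: 11 × 12.011 = 132.121
  Cl: 1 × 35.450 = 35.450
  H: 21 × 1.008 = 21.168
  N: 2 × 14.007 = 28.014
  O: 1 × 15.999 = 15.999
Sum: 11×12.011 + 1×35.450 + 21×1.008 + 2×14.007 + 1×15.999 = 232.752 → 232.75 g/mol.

232.75 g/mol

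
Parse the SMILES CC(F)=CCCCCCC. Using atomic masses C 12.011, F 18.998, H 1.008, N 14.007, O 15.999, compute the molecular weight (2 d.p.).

First, the molecular formula is C9H17F (counting implicit H from valence).
  C: 9 × 12.011 = 108.099
  F: 1 × 18.998 = 18.998
  H: 17 × 1.008 = 17.136
Sum: 9×12.011 + 1×18.998 + 17×1.008 = 144.233 → 144.23 g/mol.

144.23 g/mol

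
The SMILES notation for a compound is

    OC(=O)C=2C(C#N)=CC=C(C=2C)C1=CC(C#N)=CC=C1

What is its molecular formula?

C16H10N2O2

Walk through each heavy atom and fill implicit hydrogens from standard valence (C 4, N 3, O 2, S 2, halogen 1):
  atom 1: O, bond orders sum to 1 (valence 2) → 1 H
  atom 2: C, bond orders sum to 4 (valence 4) → 0 H
  atom 3: O, bond orders sum to 2 (valence 2) → 0 H
  atom 4: C, bond orders sum to 4 (valence 4) → 0 H
  atom 5: C, bond orders sum to 4 (valence 4) → 0 H
  atom 6: C, bond orders sum to 4 (valence 4) → 0 H
  atom 7: N, bond orders sum to 3 (valence 3) → 0 H
  atom 8: C, bond orders sum to 3 (valence 4) → 1 H
  atom 9: C, bond orders sum to 3 (valence 4) → 1 H
  atom 10: C, bond orders sum to 4 (valence 4) → 0 H
  atom 11: C, bond orders sum to 4 (valence 4) → 0 H
  atom 12: C, bond orders sum to 1 (valence 4) → 3 H
  atom 13: C, bond orders sum to 4 (valence 4) → 0 H
  atom 14: C, bond orders sum to 3 (valence 4) → 1 H
  atom 15: C, bond orders sum to 4 (valence 4) → 0 H
  atom 16: C, bond orders sum to 4 (valence 4) → 0 H
  atom 17: N, bond orders sum to 3 (valence 3) → 0 H
  atom 18: C, bond orders sum to 3 (valence 4) → 1 H
  atom 19: C, bond orders sum to 3 (valence 4) → 1 H
  atom 20: C, bond orders sum to 3 (valence 4) → 1 H
Totals → C:16, H:10, N:2, O:2.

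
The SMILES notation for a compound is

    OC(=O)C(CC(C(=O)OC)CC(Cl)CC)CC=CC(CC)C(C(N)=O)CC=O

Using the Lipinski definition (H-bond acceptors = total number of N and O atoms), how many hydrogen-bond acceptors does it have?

N atoms: 1; O atoms: 6.
Lipinski HBA = 1 + 6 = 7.

7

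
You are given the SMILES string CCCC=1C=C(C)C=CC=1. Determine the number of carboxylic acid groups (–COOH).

Scan the SMILES for the carboxylic acid motif — none present.

0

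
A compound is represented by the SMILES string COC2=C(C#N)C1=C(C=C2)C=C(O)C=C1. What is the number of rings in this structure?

2

In SMILES, each pair of matching ring-closure digits denotes one ring-closing bond; the number of such bonds equals the number of independent rings.
Ring-closure bonds here: 2.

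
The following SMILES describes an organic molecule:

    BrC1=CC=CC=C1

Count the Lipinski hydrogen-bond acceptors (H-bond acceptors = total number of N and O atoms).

N atoms: 0; O atoms: 0.
Lipinski HBA = 0 + 0 = 0.

0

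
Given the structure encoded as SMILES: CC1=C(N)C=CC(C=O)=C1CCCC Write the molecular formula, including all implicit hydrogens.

Walk through each heavy atom and fill implicit hydrogens from standard valence (C 4, N 3, O 2, S 2, halogen 1):
  atom 1: C, bond orders sum to 1 (valence 4) → 3 H
  atom 2: C, bond orders sum to 4 (valence 4) → 0 H
  atom 3: C, bond orders sum to 4 (valence 4) → 0 H
  atom 4: N, bond orders sum to 1 (valence 3) → 2 H
  atom 5: C, bond orders sum to 3 (valence 4) → 1 H
  atom 6: C, bond orders sum to 3 (valence 4) → 1 H
  atom 7: C, bond orders sum to 4 (valence 4) → 0 H
  atom 8: C, bond orders sum to 3 (valence 4) → 1 H
  atom 9: O, bond orders sum to 2 (valence 2) → 0 H
  atom 10: C, bond orders sum to 4 (valence 4) → 0 H
  atom 11: C, bond orders sum to 2 (valence 4) → 2 H
  atom 12: C, bond orders sum to 2 (valence 4) → 2 H
  atom 13: C, bond orders sum to 2 (valence 4) → 2 H
  atom 14: C, bond orders sum to 1 (valence 4) → 3 H
Totals → C:12, H:17, N:1, O:1.

C12H17NO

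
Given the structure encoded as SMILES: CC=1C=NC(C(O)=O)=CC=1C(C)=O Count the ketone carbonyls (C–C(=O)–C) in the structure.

The ketone motif appears at heavy-atom position 11 in the SMILES.
Other groups present: 1 carboxylic acid.
Ketone count: 1.

1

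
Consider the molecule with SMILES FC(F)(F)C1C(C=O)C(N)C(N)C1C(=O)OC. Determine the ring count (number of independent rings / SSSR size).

In SMILES, each pair of matching ring-closure digits denotes one ring-closing bond; the number of such bonds equals the number of independent rings.
Ring-closure bonds here: 1.

1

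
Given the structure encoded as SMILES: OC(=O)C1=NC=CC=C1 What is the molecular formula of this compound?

C6H5NO2

Walk through each heavy atom and fill implicit hydrogens from standard valence (C 4, N 3, O 2, S 2, halogen 1):
  atom 1: O, bond orders sum to 1 (valence 2) → 1 H
  atom 2: C, bond orders sum to 4 (valence 4) → 0 H
  atom 3: O, bond orders sum to 2 (valence 2) → 0 H
  atom 4: C, bond orders sum to 4 (valence 4) → 0 H
  atom 5: N, bond orders sum to 3 (valence 3) → 0 H
  atom 6: C, bond orders sum to 3 (valence 4) → 1 H
  atom 7: C, bond orders sum to 3 (valence 4) → 1 H
  atom 8: C, bond orders sum to 3 (valence 4) → 1 H
  atom 9: C, bond orders sum to 3 (valence 4) → 1 H
Totals → C:6, H:5, N:1, O:2.
In Hill order: C6H5NO2.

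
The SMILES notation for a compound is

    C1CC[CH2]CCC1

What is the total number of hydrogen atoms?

Walk through each heavy atom and fill implicit hydrogens from standard valence (C 4, N 3, O 2, S 2, halogen 1):
  atom 1: C, bond orders sum to 2 (valence 4) → 2 H
  atom 2: C, bond orders sum to 2 (valence 4) → 2 H
  atom 3: C, bond orders sum to 2 (valence 4) → 2 H
  atom 4: C with explicit H count 2
  atom 5: C, bond orders sum to 2 (valence 4) → 2 H
  atom 6: C, bond orders sum to 2 (valence 4) → 2 H
  atom 7: C, bond orders sum to 2 (valence 4) → 2 H
Total hydrogens: 14.

14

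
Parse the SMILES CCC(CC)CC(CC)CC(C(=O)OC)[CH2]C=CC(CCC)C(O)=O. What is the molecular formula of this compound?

Walk through each heavy atom and fill implicit hydrogens from standard valence (C 4, N 3, O 2, S 2, halogen 1):
  atom 1: C, bond orders sum to 1 (valence 4) → 3 H
  atom 2: C, bond orders sum to 2 (valence 4) → 2 H
  atom 3: C, bond orders sum to 3 (valence 4) → 1 H
  atom 4: C, bond orders sum to 2 (valence 4) → 2 H
  atom 5: C, bond orders sum to 1 (valence 4) → 3 H
  atom 6: C, bond orders sum to 2 (valence 4) → 2 H
  atom 7: C, bond orders sum to 3 (valence 4) → 1 H
  atom 8: C, bond orders sum to 2 (valence 4) → 2 H
  atom 9: C, bond orders sum to 1 (valence 4) → 3 H
  atom 10: C, bond orders sum to 2 (valence 4) → 2 H
  atom 11: C, bond orders sum to 3 (valence 4) → 1 H
  atom 12: C, bond orders sum to 4 (valence 4) → 0 H
  atom 13: O, bond orders sum to 2 (valence 2) → 0 H
  atom 14: O, bond orders sum to 2 (valence 2) → 0 H
  atom 15: C, bond orders sum to 1 (valence 4) → 3 H
  atom 16: C with explicit H count 2
  atom 17: C, bond orders sum to 3 (valence 4) → 1 H
  atom 18: C, bond orders sum to 3 (valence 4) → 1 H
  atom 19: C, bond orders sum to 3 (valence 4) → 1 H
  atom 20: C, bond orders sum to 2 (valence 4) → 2 H
  atom 21: C, bond orders sum to 2 (valence 4) → 2 H
  atom 22: C, bond orders sum to 1 (valence 4) → 3 H
  atom 23: C, bond orders sum to 4 (valence 4) → 0 H
  atom 24: O, bond orders sum to 1 (valence 2) → 1 H
  atom 25: O, bond orders sum to 2 (valence 2) → 0 H
Totals → C:21, H:38, O:4.

C21H38O4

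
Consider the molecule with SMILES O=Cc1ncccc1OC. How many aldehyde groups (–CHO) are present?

1

The aldehyde motif appears at heavy-atom position 2 in the SMILES.
Other groups present: 1 ether.
Aldehyde count: 1.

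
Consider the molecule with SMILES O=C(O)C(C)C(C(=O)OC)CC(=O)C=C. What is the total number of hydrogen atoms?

Walk through each heavy atom and fill implicit hydrogens from standard valence (C 4, N 3, O 2, S 2, halogen 1):
  atom 1: O, bond orders sum to 2 (valence 2) → 0 H
  atom 2: C, bond orders sum to 4 (valence 4) → 0 H
  atom 3: O, bond orders sum to 1 (valence 2) → 1 H
  atom 4: C, bond orders sum to 3 (valence 4) → 1 H
  atom 5: C, bond orders sum to 1 (valence 4) → 3 H
  atom 6: C, bond orders sum to 3 (valence 4) → 1 H
  atom 7: C, bond orders sum to 4 (valence 4) → 0 H
  atom 8: O, bond orders sum to 2 (valence 2) → 0 H
  atom 9: O, bond orders sum to 2 (valence 2) → 0 H
  atom 10: C, bond orders sum to 1 (valence 4) → 3 H
  atom 11: C, bond orders sum to 2 (valence 4) → 2 H
  atom 12: C, bond orders sum to 4 (valence 4) → 0 H
  atom 13: O, bond orders sum to 2 (valence 2) → 0 H
  atom 14: C, bond orders sum to 3 (valence 4) → 1 H
  atom 15: C, bond orders sum to 2 (valence 4) → 2 H
Total hydrogens: 14.

14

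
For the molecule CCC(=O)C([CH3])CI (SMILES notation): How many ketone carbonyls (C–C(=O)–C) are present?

1

The ketone motif appears at heavy-atom position 3 in the SMILES.
Ketone count: 1.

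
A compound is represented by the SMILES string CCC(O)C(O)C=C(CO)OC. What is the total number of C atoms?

8

Count every carbon token in the SMILES (each C, including those in ring-closure positions and inside branches).
Carbon count: 8.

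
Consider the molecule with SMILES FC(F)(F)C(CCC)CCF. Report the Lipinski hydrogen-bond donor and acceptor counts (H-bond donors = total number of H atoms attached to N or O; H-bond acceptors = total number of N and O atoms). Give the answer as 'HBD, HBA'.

0, 0

Donors: find every N or O and count the H atoms it carries.
  (no N or O atoms present)
Lipinski HBD = 0.
Acceptors: N atoms = 0, O atoms = 0 → HBA = 0.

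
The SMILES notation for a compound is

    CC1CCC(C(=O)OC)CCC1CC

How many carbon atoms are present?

Count every carbon token in the SMILES (each C, including those in ring-closure positions and inside branches).
Carbon count: 12.

12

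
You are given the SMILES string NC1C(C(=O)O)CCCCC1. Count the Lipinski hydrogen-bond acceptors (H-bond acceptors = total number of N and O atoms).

3

N atoms: 1; O atoms: 2.
Lipinski HBA = 1 + 2 = 3.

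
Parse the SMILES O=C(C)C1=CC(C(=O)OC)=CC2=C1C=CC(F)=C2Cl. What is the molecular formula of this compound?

C14H10ClFO3

Walk through each heavy atom and fill implicit hydrogens from standard valence (C 4, N 3, O 2, S 2, halogen 1):
  atom 1: O, bond orders sum to 2 (valence 2) → 0 H
  atom 2: C, bond orders sum to 4 (valence 4) → 0 H
  atom 3: C, bond orders sum to 1 (valence 4) → 3 H
  atom 4: C, bond orders sum to 4 (valence 4) → 0 H
  atom 5: C, bond orders sum to 3 (valence 4) → 1 H
  atom 6: C, bond orders sum to 4 (valence 4) → 0 H
  atom 7: C, bond orders sum to 4 (valence 4) → 0 H
  atom 8: O, bond orders sum to 2 (valence 2) → 0 H
  atom 9: O, bond orders sum to 2 (valence 2) → 0 H
  atom 10: C, bond orders sum to 1 (valence 4) → 3 H
  atom 11: C, bond orders sum to 3 (valence 4) → 1 H
  atom 12: C, bond orders sum to 4 (valence 4) → 0 H
  atom 13: C, bond orders sum to 4 (valence 4) → 0 H
  atom 14: C, bond orders sum to 3 (valence 4) → 1 H
  atom 15: C, bond orders sum to 3 (valence 4) → 1 H
  atom 16: C, bond orders sum to 4 (valence 4) → 0 H
  atom 17: F (halogen, monovalent) → 0 H
  atom 18: C, bond orders sum to 4 (valence 4) → 0 H
  atom 19: Cl (halogen, monovalent) → 0 H
Totals → C:14, H:10, Cl:1, F:1, O:3.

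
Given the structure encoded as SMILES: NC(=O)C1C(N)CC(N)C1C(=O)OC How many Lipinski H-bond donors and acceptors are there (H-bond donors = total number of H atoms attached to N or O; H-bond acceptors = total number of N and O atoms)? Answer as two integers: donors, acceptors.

Donors: find every N or O and count the H atoms it carries.
  atom 1 (N): bond orders sum to 1 → 2 H
  atom 3 (O): bond orders sum to 2 → 0 H
  atom 6 (N): bond orders sum to 1 → 2 H
  atom 9 (N): bond orders sum to 1 → 2 H
  atom 12 (O): bond orders sum to 2 → 0 H
  atom 13 (O): bond orders sum to 2 → 0 H
Lipinski HBD = 6.
Acceptors: N atoms = 3, O atoms = 3 → HBA = 6.

6, 6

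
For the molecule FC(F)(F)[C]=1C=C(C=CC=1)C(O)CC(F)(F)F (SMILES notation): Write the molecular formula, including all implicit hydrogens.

C10H8F6O

Walk through each heavy atom and fill implicit hydrogens from standard valence (C 4, N 3, O 2, S 2, halogen 1):
  atom 1: F (halogen, monovalent) → 0 H
  atom 2: C, bond orders sum to 4 (valence 4) → 0 H
  atom 3: F (halogen, monovalent) → 0 H
  atom 4: F (halogen, monovalent) → 0 H
  atom 5: C with explicit H count 0
  atom 6: C, bond orders sum to 3 (valence 4) → 1 H
  atom 7: C, bond orders sum to 4 (valence 4) → 0 H
  atom 8: C, bond orders sum to 3 (valence 4) → 1 H
  atom 9: C, bond orders sum to 3 (valence 4) → 1 H
  atom 10: C, bond orders sum to 3 (valence 4) → 1 H
  atom 11: C, bond orders sum to 3 (valence 4) → 1 H
  atom 12: O, bond orders sum to 1 (valence 2) → 1 H
  atom 13: C, bond orders sum to 2 (valence 4) → 2 H
  atom 14: C, bond orders sum to 4 (valence 4) → 0 H
  atom 15: F (halogen, monovalent) → 0 H
  atom 16: F (halogen, monovalent) → 0 H
  atom 17: F (halogen, monovalent) → 0 H
Totals → C:10, H:8, F:6, O:1.
In Hill order: C10H8F6O.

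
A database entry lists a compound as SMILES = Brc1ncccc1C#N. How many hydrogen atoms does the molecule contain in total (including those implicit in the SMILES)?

Walk through each heavy atom and fill implicit hydrogens from standard valence (C 4, N 3, O 2, S 2, halogen 1); for lowercase aromatic atoms, an aromatic c carries 1 H when it has two neighbours and 0 H with three, and aromatic n carries 0 H:
  atom 1: Br (halogen, monovalent) → 0 H
  atom 2: aromatic c, 3 neighbours → 0 H
  atom 3: aromatic n, 2 neighbours → 0 H
  atom 4: aromatic c, 2 neighbours → 1 H
  atom 5: aromatic c, 2 neighbours → 1 H
  atom 6: aromatic c, 2 neighbours → 1 H
  atom 7: aromatic c, 3 neighbours → 0 H
  atom 8: C, bond orders sum to 4 (valence 4) → 0 H
  atom 9: N, bond orders sum to 3 (valence 3) → 0 H
Total hydrogens: 3.

3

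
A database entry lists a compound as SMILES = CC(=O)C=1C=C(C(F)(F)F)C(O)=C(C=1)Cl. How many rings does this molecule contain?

1

In SMILES, each pair of matching ring-closure digits denotes one ring-closing bond; the number of such bonds equals the number of independent rings.
Ring-closure bonds here: 1.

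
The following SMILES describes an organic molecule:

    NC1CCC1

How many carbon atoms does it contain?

Count every carbon token in the SMILES (each C, including those in ring-closure positions and inside branches).
Carbon count: 4.

4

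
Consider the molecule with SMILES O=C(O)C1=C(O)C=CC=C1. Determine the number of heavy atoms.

10

Every atom symbol written in the SMILES (organic subset) is one heavy atom; implicit H are not written.
Heavy atoms by element → C:7, O:3.
Total: 10.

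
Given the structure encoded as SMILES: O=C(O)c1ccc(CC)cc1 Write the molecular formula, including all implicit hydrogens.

Walk through each heavy atom and fill implicit hydrogens from standard valence (C 4, N 3, O 2, S 2, halogen 1); for lowercase aromatic atoms, an aromatic c carries 1 H when it has two neighbours and 0 H with three, and aromatic n carries 0 H:
  atom 1: O, bond orders sum to 2 (valence 2) → 0 H
  atom 2: C, bond orders sum to 4 (valence 4) → 0 H
  atom 3: O, bond orders sum to 1 (valence 2) → 1 H
  atom 4: aromatic c, 3 neighbours → 0 H
  atom 5: aromatic c, 2 neighbours → 1 H
  atom 6: aromatic c, 2 neighbours → 1 H
  atom 7: aromatic c, 3 neighbours → 0 H
  atom 8: C, bond orders sum to 2 (valence 4) → 2 H
  atom 9: C, bond orders sum to 1 (valence 4) → 3 H
  atom 10: aromatic c, 2 neighbours → 1 H
  atom 11: aromatic c, 2 neighbours → 1 H
Totals → C:9, H:10, O:2.
In Hill order: C9H10O2.

C9H10O2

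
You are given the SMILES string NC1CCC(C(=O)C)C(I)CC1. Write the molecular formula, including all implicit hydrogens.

C9H16INO

Walk through each heavy atom and fill implicit hydrogens from standard valence (C 4, N 3, O 2, S 2, halogen 1):
  atom 1: N, bond orders sum to 1 (valence 3) → 2 H
  atom 2: C, bond orders sum to 3 (valence 4) → 1 H
  atom 3: C, bond orders sum to 2 (valence 4) → 2 H
  atom 4: C, bond orders sum to 2 (valence 4) → 2 H
  atom 5: C, bond orders sum to 3 (valence 4) → 1 H
  atom 6: C, bond orders sum to 4 (valence 4) → 0 H
  atom 7: O, bond orders sum to 2 (valence 2) → 0 H
  atom 8: C, bond orders sum to 1 (valence 4) → 3 H
  atom 9: C, bond orders sum to 3 (valence 4) → 1 H
  atom 10: I (halogen, monovalent) → 0 H
  atom 11: C, bond orders sum to 2 (valence 4) → 2 H
  atom 12: C, bond orders sum to 2 (valence 4) → 2 H
Totals → C:9, H:16, I:1, N:1, O:1.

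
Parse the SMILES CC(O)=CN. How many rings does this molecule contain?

In SMILES, each pair of matching ring-closure digits denotes one ring-closing bond; the number of such bonds equals the number of independent rings.
Ring-closure bonds here: 0.

0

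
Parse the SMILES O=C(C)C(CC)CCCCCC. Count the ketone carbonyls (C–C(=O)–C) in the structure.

The ketone motif appears at heavy-atom position 2 in the SMILES.
Ketone count: 1.

1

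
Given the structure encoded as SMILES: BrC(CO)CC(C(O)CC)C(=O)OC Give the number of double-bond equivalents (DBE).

1

Molecular formula: C9H17BrO4.
DoU = (2C + 2 + N − H − X) / 2, where X is the halogen count and O/S are ignored.
    = (2·9 + 2 + 0 − 17 − 1) / 2 = 2 / 2 = 1.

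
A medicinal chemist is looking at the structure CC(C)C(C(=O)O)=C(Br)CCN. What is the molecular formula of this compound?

C8H14BrNO2

Walk through each heavy atom and fill implicit hydrogens from standard valence (C 4, N 3, O 2, S 2, halogen 1):
  atom 1: C, bond orders sum to 1 (valence 4) → 3 H
  atom 2: C, bond orders sum to 3 (valence 4) → 1 H
  atom 3: C, bond orders sum to 1 (valence 4) → 3 H
  atom 4: C, bond orders sum to 4 (valence 4) → 0 H
  atom 5: C, bond orders sum to 4 (valence 4) → 0 H
  atom 6: O, bond orders sum to 2 (valence 2) → 0 H
  atom 7: O, bond orders sum to 1 (valence 2) → 1 H
  atom 8: C, bond orders sum to 4 (valence 4) → 0 H
  atom 9: Br (halogen, monovalent) → 0 H
  atom 10: C, bond orders sum to 2 (valence 4) → 2 H
  atom 11: C, bond orders sum to 2 (valence 4) → 2 H
  atom 12: N, bond orders sum to 1 (valence 3) → 2 H
Totals → C:8, H:14, Br:1, N:1, O:2.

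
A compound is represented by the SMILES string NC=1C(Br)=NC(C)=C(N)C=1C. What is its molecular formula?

C7H10BrN3

Walk through each heavy atom and fill implicit hydrogens from standard valence (C 4, N 3, O 2, S 2, halogen 1):
  atom 1: N, bond orders sum to 1 (valence 3) → 2 H
  atom 2: C, bond orders sum to 4 (valence 4) → 0 H
  atom 3: C, bond orders sum to 4 (valence 4) → 0 H
  atom 4: Br (halogen, monovalent) → 0 H
  atom 5: N, bond orders sum to 3 (valence 3) → 0 H
  atom 6: C, bond orders sum to 4 (valence 4) → 0 H
  atom 7: C, bond orders sum to 1 (valence 4) → 3 H
  atom 8: C, bond orders sum to 4 (valence 4) → 0 H
  atom 9: N, bond orders sum to 1 (valence 3) → 2 H
  atom 10: C, bond orders sum to 4 (valence 4) → 0 H
  atom 11: C, bond orders sum to 1 (valence 4) → 3 H
Totals → C:7, H:10, Br:1, N:3.
In Hill order: C7H10BrN3.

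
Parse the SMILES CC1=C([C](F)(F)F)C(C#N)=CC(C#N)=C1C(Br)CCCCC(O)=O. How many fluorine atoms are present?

Scan the SMILES for F atoms (remember two-letter symbols like Cl and Br are single atoms).
Fluorine count: 3.

3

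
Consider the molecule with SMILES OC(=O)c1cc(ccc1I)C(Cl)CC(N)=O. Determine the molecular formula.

C10H9ClINO3

Walk through each heavy atom and fill implicit hydrogens from standard valence (C 4, N 3, O 2, S 2, halogen 1); for lowercase aromatic atoms, an aromatic c carries 1 H when it has two neighbours and 0 H with three, and aromatic n carries 0 H:
  atom 1: O, bond orders sum to 1 (valence 2) → 1 H
  atom 2: C, bond orders sum to 4 (valence 4) → 0 H
  atom 3: O, bond orders sum to 2 (valence 2) → 0 H
  atom 4: aromatic c, 3 neighbours → 0 H
  atom 5: aromatic c, 2 neighbours → 1 H
  atom 6: aromatic c, 3 neighbours → 0 H
  atom 7: aromatic c, 2 neighbours → 1 H
  atom 8: aromatic c, 2 neighbours → 1 H
  atom 9: aromatic c, 3 neighbours → 0 H
  atom 10: I (halogen, monovalent) → 0 H
  atom 11: C, bond orders sum to 3 (valence 4) → 1 H
  atom 12: Cl (halogen, monovalent) → 0 H
  atom 13: C, bond orders sum to 2 (valence 4) → 2 H
  atom 14: C, bond orders sum to 4 (valence 4) → 0 H
  atom 15: N, bond orders sum to 1 (valence 3) → 2 H
  atom 16: O, bond orders sum to 2 (valence 2) → 0 H
Totals → C:10, H:9, Cl:1, I:1, N:1, O:3.
In Hill order: C10H9ClINO3.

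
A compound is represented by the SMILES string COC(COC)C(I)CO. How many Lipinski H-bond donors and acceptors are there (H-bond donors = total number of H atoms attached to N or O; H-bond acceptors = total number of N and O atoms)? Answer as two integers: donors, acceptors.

1, 3

Donors: find every N or O and count the H atoms it carries.
  atom 2 (O): bond orders sum to 2 → 0 H
  atom 5 (O): bond orders sum to 2 → 0 H
  atom 10 (O): bond orders sum to 1 → 1 H
Lipinski HBD = 1.
Acceptors: N atoms = 0, O atoms = 3 → HBA = 3.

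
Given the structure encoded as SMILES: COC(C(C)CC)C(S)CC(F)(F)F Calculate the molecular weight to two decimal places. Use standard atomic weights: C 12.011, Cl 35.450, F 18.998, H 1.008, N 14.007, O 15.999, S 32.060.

First, the molecular formula is C9H17F3OS (counting implicit H from valence).
  C: 9 × 12.011 = 108.099
  F: 3 × 18.998 = 56.994
  H: 17 × 1.008 = 17.136
  O: 1 × 15.999 = 15.999
  S: 1 × 32.060 = 32.060
Sum: 9×12.011 + 3×18.998 + 17×1.008 + 1×15.999 + 1×32.060 = 230.288 → 230.29 g/mol.

230.29 g/mol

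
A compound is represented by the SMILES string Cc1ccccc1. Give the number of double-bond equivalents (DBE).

Molecular formula: C7H8.
DoU = (2C + 2 + N − H − X) / 2, where X is the halogen count and O/S are ignored.
    = (2·7 + 2 + 0 − 8 − 0) / 2 = 8 / 2 = 4.

4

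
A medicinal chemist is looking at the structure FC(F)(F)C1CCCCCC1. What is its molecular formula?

C8H13F3

Walk through each heavy atom and fill implicit hydrogens from standard valence (C 4, N 3, O 2, S 2, halogen 1):
  atom 1: F (halogen, monovalent) → 0 H
  atom 2: C, bond orders sum to 4 (valence 4) → 0 H
  atom 3: F (halogen, monovalent) → 0 H
  atom 4: F (halogen, monovalent) → 0 H
  atom 5: C, bond orders sum to 3 (valence 4) → 1 H
  atom 6: C, bond orders sum to 2 (valence 4) → 2 H
  atom 7: C, bond orders sum to 2 (valence 4) → 2 H
  atom 8: C, bond orders sum to 2 (valence 4) → 2 H
  atom 9: C, bond orders sum to 2 (valence 4) → 2 H
  atom 10: C, bond orders sum to 2 (valence 4) → 2 H
  atom 11: C, bond orders sum to 2 (valence 4) → 2 H
Totals → C:8, H:13, F:3.
In Hill order: C8H13F3.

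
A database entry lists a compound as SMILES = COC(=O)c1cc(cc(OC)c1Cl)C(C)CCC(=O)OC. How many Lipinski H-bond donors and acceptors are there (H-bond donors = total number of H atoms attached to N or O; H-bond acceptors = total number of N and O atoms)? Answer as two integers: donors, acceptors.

Donors: find every N or O and count the H atoms it carries.
  atom 2 (O): bond orders sum to 2 → 0 H
  atom 4 (O): bond orders sum to 2 → 0 H
  atom 10 (O): bond orders sum to 2 → 0 H
  atom 19 (O): bond orders sum to 2 → 0 H
  atom 20 (O): bond orders sum to 2 → 0 H
Lipinski HBD = 0.
Acceptors: N atoms = 0, O atoms = 5 → HBA = 5.

0, 5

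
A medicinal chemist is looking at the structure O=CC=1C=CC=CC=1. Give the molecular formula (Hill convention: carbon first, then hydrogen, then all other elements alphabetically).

Walk through each heavy atom and fill implicit hydrogens from standard valence (C 4, N 3, O 2, S 2, halogen 1):
  atom 1: O, bond orders sum to 2 (valence 2) → 0 H
  atom 2: C, bond orders sum to 3 (valence 4) → 1 H
  atom 3: C, bond orders sum to 4 (valence 4) → 0 H
  atom 4: C, bond orders sum to 3 (valence 4) → 1 H
  atom 5: C, bond orders sum to 3 (valence 4) → 1 H
  atom 6: C, bond orders sum to 3 (valence 4) → 1 H
  atom 7: C, bond orders sum to 3 (valence 4) → 1 H
  atom 8: C, bond orders sum to 3 (valence 4) → 1 H
Totals → C:7, H:6, O:1.
In Hill order: C7H6O.

C7H6O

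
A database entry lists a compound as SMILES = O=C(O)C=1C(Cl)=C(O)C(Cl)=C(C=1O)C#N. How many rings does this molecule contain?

In SMILES, each pair of matching ring-closure digits denotes one ring-closing bond; the number of such bonds equals the number of independent rings.
Ring-closure bonds here: 1.

1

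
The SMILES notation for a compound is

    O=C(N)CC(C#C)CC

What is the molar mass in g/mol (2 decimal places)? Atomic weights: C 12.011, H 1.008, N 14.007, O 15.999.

First, the molecular formula is C7H11NO (counting implicit H from valence).
  C: 7 × 12.011 = 84.077
  H: 11 × 1.008 = 11.088
  N: 1 × 14.007 = 14.007
  O: 1 × 15.999 = 15.999
Sum: 7×12.011 + 11×1.008 + 1×14.007 + 1×15.999 = 125.171 → 125.17 g/mol.

125.17 g/mol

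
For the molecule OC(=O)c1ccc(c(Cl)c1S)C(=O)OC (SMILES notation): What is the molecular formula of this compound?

C9H7ClO4S

Walk through each heavy atom and fill implicit hydrogens from standard valence (C 4, N 3, O 2, S 2, halogen 1); for lowercase aromatic atoms, an aromatic c carries 1 H when it has two neighbours and 0 H with three, and aromatic n carries 0 H:
  atom 1: O, bond orders sum to 1 (valence 2) → 1 H
  atom 2: C, bond orders sum to 4 (valence 4) → 0 H
  atom 3: O, bond orders sum to 2 (valence 2) → 0 H
  atom 4: aromatic c, 3 neighbours → 0 H
  atom 5: aromatic c, 2 neighbours → 1 H
  atom 6: aromatic c, 2 neighbours → 1 H
  atom 7: aromatic c, 3 neighbours → 0 H
  atom 8: aromatic c, 3 neighbours → 0 H
  atom 9: Cl (halogen, monovalent) → 0 H
  atom 10: aromatic c, 3 neighbours → 0 H
  atom 11: S, bond orders sum to 1 (valence 2) → 1 H
  atom 12: C, bond orders sum to 4 (valence 4) → 0 H
  atom 13: O, bond orders sum to 2 (valence 2) → 0 H
  atom 14: O, bond orders sum to 2 (valence 2) → 0 H
  atom 15: C, bond orders sum to 1 (valence 4) → 3 H
Totals → C:9, H:7, Cl:1, O:4, S:1.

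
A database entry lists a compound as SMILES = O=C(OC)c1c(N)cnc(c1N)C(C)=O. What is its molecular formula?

C9H11N3O3

Walk through each heavy atom and fill implicit hydrogens from standard valence (C 4, N 3, O 2, S 2, halogen 1); for lowercase aromatic atoms, an aromatic c carries 1 H when it has two neighbours and 0 H with three, and aromatic n carries 0 H:
  atom 1: O, bond orders sum to 2 (valence 2) → 0 H
  atom 2: C, bond orders sum to 4 (valence 4) → 0 H
  atom 3: O, bond orders sum to 2 (valence 2) → 0 H
  atom 4: C, bond orders sum to 1 (valence 4) → 3 H
  atom 5: aromatic c, 3 neighbours → 0 H
  atom 6: aromatic c, 3 neighbours → 0 H
  atom 7: N, bond orders sum to 1 (valence 3) → 2 H
  atom 8: aromatic c, 2 neighbours → 1 H
  atom 9: aromatic n, 2 neighbours → 0 H
  atom 10: aromatic c, 3 neighbours → 0 H
  atom 11: aromatic c, 3 neighbours → 0 H
  atom 12: N, bond orders sum to 1 (valence 3) → 2 H
  atom 13: C, bond orders sum to 4 (valence 4) → 0 H
  atom 14: C, bond orders sum to 1 (valence 4) → 3 H
  atom 15: O, bond orders sum to 2 (valence 2) → 0 H
Totals → C:9, H:11, N:3, O:3.
In Hill order: C9H11N3O3.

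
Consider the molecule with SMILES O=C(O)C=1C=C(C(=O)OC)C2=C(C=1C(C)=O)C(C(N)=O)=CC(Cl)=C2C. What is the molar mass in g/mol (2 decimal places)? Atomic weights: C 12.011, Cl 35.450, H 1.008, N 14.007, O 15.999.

363.75 g/mol

First, the molecular formula is C17H14ClNO6 (counting implicit H from valence).
  C: 17 × 12.011 = 204.187
  Cl: 1 × 35.450 = 35.450
  H: 14 × 1.008 = 14.112
  N: 1 × 14.007 = 14.007
  O: 6 × 15.999 = 95.994
Sum: 17×12.011 + 1×35.450 + 14×1.008 + 1×14.007 + 6×15.999 = 363.750 → 363.75 g/mol.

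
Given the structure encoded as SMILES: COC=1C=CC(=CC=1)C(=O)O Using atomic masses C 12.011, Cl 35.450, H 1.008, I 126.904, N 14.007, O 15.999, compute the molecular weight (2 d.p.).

152.15 g/mol

First, the molecular formula is C8H8O3 (counting implicit H from valence).
  C: 8 × 12.011 = 96.088
  H: 8 × 1.008 = 8.064
  O: 3 × 15.999 = 47.997
Sum: 8×12.011 + 8×1.008 + 3×15.999 = 152.149 → 152.15 g/mol.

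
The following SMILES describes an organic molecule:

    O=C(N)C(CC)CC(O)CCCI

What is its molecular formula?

C9H18INO2

Walk through each heavy atom and fill implicit hydrogens from standard valence (C 4, N 3, O 2, S 2, halogen 1):
  atom 1: O, bond orders sum to 2 (valence 2) → 0 H
  atom 2: C, bond orders sum to 4 (valence 4) → 0 H
  atom 3: N, bond orders sum to 1 (valence 3) → 2 H
  atom 4: C, bond orders sum to 3 (valence 4) → 1 H
  atom 5: C, bond orders sum to 2 (valence 4) → 2 H
  atom 6: C, bond orders sum to 1 (valence 4) → 3 H
  atom 7: C, bond orders sum to 2 (valence 4) → 2 H
  atom 8: C, bond orders sum to 3 (valence 4) → 1 H
  atom 9: O, bond orders sum to 1 (valence 2) → 1 H
  atom 10: C, bond orders sum to 2 (valence 4) → 2 H
  atom 11: C, bond orders sum to 2 (valence 4) → 2 H
  atom 12: C, bond orders sum to 2 (valence 4) → 2 H
  atom 13: I (halogen, monovalent) → 0 H
Totals → C:9, H:18, I:1, N:1, O:2.
In Hill order: C9H18INO2.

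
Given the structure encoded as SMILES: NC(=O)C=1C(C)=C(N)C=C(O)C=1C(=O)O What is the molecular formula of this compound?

Walk through each heavy atom and fill implicit hydrogens from standard valence (C 4, N 3, O 2, S 2, halogen 1):
  atom 1: N, bond orders sum to 1 (valence 3) → 2 H
  atom 2: C, bond orders sum to 4 (valence 4) → 0 H
  atom 3: O, bond orders sum to 2 (valence 2) → 0 H
  atom 4: C, bond orders sum to 4 (valence 4) → 0 H
  atom 5: C, bond orders sum to 4 (valence 4) → 0 H
  atom 6: C, bond orders sum to 1 (valence 4) → 3 H
  atom 7: C, bond orders sum to 4 (valence 4) → 0 H
  atom 8: N, bond orders sum to 1 (valence 3) → 2 H
  atom 9: C, bond orders sum to 3 (valence 4) → 1 H
  atom 10: C, bond orders sum to 4 (valence 4) → 0 H
  atom 11: O, bond orders sum to 1 (valence 2) → 1 H
  atom 12: C, bond orders sum to 4 (valence 4) → 0 H
  atom 13: C, bond orders sum to 4 (valence 4) → 0 H
  atom 14: O, bond orders sum to 2 (valence 2) → 0 H
  atom 15: O, bond orders sum to 1 (valence 2) → 1 H
Totals → C:9, H:10, N:2, O:4.

C9H10N2O4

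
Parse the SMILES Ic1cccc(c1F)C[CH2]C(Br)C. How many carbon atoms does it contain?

Count every carbon token in the SMILES (each C, including those in ring-closure positions and inside branches).
Carbon count: 10.

10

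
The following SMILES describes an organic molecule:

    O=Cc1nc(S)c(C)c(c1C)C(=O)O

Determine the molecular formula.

Walk through each heavy atom and fill implicit hydrogens from standard valence (C 4, N 3, O 2, S 2, halogen 1); for lowercase aromatic atoms, an aromatic c carries 1 H when it has two neighbours and 0 H with three, and aromatic n carries 0 H:
  atom 1: O, bond orders sum to 2 (valence 2) → 0 H
  atom 2: C, bond orders sum to 3 (valence 4) → 1 H
  atom 3: aromatic c, 3 neighbours → 0 H
  atom 4: aromatic n, 2 neighbours → 0 H
  atom 5: aromatic c, 3 neighbours → 0 H
  atom 6: S, bond orders sum to 1 (valence 2) → 1 H
  atom 7: aromatic c, 3 neighbours → 0 H
  atom 8: C, bond orders sum to 1 (valence 4) → 3 H
  atom 9: aromatic c, 3 neighbours → 0 H
  atom 10: aromatic c, 3 neighbours → 0 H
  atom 11: C, bond orders sum to 1 (valence 4) → 3 H
  atom 12: C, bond orders sum to 4 (valence 4) → 0 H
  atom 13: O, bond orders sum to 2 (valence 2) → 0 H
  atom 14: O, bond orders sum to 1 (valence 2) → 1 H
Totals → C:9, H:9, N:1, O:3, S:1.

C9H9NO3S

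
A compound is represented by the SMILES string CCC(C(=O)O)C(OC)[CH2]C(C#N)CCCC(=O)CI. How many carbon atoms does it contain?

Count every carbon token in the SMILES (each C, including those in ring-closure positions and inside branches).
Carbon count: 14.

14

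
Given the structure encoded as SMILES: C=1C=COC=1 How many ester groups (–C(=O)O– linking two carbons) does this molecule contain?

0

Scan the SMILES for the ester motif — none present.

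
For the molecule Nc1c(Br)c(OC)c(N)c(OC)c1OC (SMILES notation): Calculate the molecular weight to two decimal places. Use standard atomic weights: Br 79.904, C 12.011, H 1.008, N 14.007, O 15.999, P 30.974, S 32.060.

First, the molecular formula is C9H13BrN2O3 (counting implicit H from valence).
  Br: 1 × 79.904 = 79.904
  C: 9 × 12.011 = 108.099
  H: 13 × 1.008 = 13.104
  N: 2 × 14.007 = 28.014
  O: 3 × 15.999 = 47.997
Sum: 1×79.904 + 9×12.011 + 13×1.008 + 2×14.007 + 3×15.999 = 277.118 → 277.12 g/mol.

277.12 g/mol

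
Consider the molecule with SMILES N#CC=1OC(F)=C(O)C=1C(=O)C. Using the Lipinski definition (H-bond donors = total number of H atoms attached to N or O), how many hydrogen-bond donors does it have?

Donors: find every N or O and count the H atoms it carries.
  atom 1 (N): bond orders sum to 3 → 0 H
  atom 4 (O): bond orders sum to 2 → 0 H
  atom 8 (O): bond orders sum to 1 → 1 H
  atom 11 (O): bond orders sum to 2 → 0 H
Lipinski HBD = 1.

1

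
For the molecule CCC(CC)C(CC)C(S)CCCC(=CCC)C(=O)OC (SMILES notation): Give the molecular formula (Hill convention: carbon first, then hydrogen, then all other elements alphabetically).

C18H34O2S

Walk through each heavy atom and fill implicit hydrogens from standard valence (C 4, N 3, O 2, S 2, halogen 1):
  atom 1: C, bond orders sum to 1 (valence 4) → 3 H
  atom 2: C, bond orders sum to 2 (valence 4) → 2 H
  atom 3: C, bond orders sum to 3 (valence 4) → 1 H
  atom 4: C, bond orders sum to 2 (valence 4) → 2 H
  atom 5: C, bond orders sum to 1 (valence 4) → 3 H
  atom 6: C, bond orders sum to 3 (valence 4) → 1 H
  atom 7: C, bond orders sum to 2 (valence 4) → 2 H
  atom 8: C, bond orders sum to 1 (valence 4) → 3 H
  atom 9: C, bond orders sum to 3 (valence 4) → 1 H
  atom 10: S, bond orders sum to 1 (valence 2) → 1 H
  atom 11: C, bond orders sum to 2 (valence 4) → 2 H
  atom 12: C, bond orders sum to 2 (valence 4) → 2 H
  atom 13: C, bond orders sum to 2 (valence 4) → 2 H
  atom 14: C, bond orders sum to 4 (valence 4) → 0 H
  atom 15: C, bond orders sum to 3 (valence 4) → 1 H
  atom 16: C, bond orders sum to 2 (valence 4) → 2 H
  atom 17: C, bond orders sum to 1 (valence 4) → 3 H
  atom 18: C, bond orders sum to 4 (valence 4) → 0 H
  atom 19: O, bond orders sum to 2 (valence 2) → 0 H
  atom 20: O, bond orders sum to 2 (valence 2) → 0 H
  atom 21: C, bond orders sum to 1 (valence 4) → 3 H
Totals → C:18, H:34, O:2, S:1.
In Hill order: C18H34O2S.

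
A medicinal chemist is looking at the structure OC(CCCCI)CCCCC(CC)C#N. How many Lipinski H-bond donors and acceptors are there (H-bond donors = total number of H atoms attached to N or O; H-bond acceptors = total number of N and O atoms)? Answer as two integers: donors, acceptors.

Donors: find every N or O and count the H atoms it carries.
  atom 1 (O): bond orders sum to 1 → 1 H
  atom 16 (N): bond orders sum to 3 → 0 H
Lipinski HBD = 1.
Acceptors: N atoms = 1, O atoms = 1 → HBA = 2.

1, 2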